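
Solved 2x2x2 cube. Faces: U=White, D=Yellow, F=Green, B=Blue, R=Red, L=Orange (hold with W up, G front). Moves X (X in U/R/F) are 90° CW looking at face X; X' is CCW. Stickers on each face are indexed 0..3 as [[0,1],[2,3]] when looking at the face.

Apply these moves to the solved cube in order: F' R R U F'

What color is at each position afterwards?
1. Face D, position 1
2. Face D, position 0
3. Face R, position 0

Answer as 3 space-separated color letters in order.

After move 1 (F'): F=GGGG U=WWRR R=YRYR D=OOYY L=OWOW
After move 2 (R): R=YYRR U=WGRG F=GOGY D=OBYB B=RBWB
After move 3 (R): R=RYRY U=WORY F=GBGB D=OWYR B=GBGB
After move 4 (U): U=RWYO F=RYGB R=GBRY B=OWGB L=GBOW
After move 5 (F'): F=YBRG U=RWGR R=WBOY D=BWYR L=GOOY
Query 1: D[1] = W
Query 2: D[0] = B
Query 3: R[0] = W

Answer: W B W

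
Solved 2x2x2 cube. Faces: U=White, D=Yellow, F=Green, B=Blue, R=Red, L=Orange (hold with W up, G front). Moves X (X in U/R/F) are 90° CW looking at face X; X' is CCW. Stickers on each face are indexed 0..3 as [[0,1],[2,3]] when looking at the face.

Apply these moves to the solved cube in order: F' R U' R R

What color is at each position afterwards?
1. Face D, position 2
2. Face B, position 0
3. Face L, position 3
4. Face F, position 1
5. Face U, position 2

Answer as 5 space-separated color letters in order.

After move 1 (F'): F=GGGG U=WWRR R=YRYR D=OOYY L=OWOW
After move 2 (R): R=YYRR U=WGRG F=GOGY D=OBYB B=RBWB
After move 3 (U'): U=GGWR F=OWGY R=GORR B=YYWB L=RBOW
After move 4 (R): R=RGRO U=GWWY F=OBGB D=OWYY B=RYGB
After move 5 (R): R=RROG U=GBWB F=OWGY D=OGYR B=YYWB
Query 1: D[2] = Y
Query 2: B[0] = Y
Query 3: L[3] = W
Query 4: F[1] = W
Query 5: U[2] = W

Answer: Y Y W W W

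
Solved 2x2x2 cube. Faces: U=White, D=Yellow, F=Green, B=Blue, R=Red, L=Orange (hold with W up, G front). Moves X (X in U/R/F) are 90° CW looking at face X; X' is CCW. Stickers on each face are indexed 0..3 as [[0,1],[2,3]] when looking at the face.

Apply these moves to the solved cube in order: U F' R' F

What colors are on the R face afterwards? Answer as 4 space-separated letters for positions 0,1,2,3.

After move 1 (U): U=WWWW F=RRGG R=BBRR B=OOBB L=GGOO
After move 2 (F'): F=RGRG U=WWBR R=YBYR D=GOYY L=GWOW
After move 3 (R'): R=BRYY U=WBBO F=RWRR D=GGYG B=YOOB
After move 4 (F): F=RRRW U=WBWW R=BROY D=YBYG L=GGOG
Query: R face = BROY

Answer: B R O Y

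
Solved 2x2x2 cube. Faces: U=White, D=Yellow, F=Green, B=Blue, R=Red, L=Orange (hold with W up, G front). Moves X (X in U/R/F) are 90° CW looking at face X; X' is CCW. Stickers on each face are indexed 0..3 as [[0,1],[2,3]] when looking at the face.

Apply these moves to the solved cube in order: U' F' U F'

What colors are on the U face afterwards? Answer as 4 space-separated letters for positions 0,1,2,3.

Answer: G W R Y

Derivation:
After move 1 (U'): U=WWWW F=OOGG R=GGRR B=RRBB L=BBOO
After move 2 (F'): F=OGOG U=WWGR R=YGYR D=BOYY L=BWOW
After move 3 (U): U=GWRW F=YGOG R=RRYR B=BWBB L=OGOW
After move 4 (F'): F=GGYO U=GWRY R=ORBR D=GWYY L=OWOR
Query: U face = GWRY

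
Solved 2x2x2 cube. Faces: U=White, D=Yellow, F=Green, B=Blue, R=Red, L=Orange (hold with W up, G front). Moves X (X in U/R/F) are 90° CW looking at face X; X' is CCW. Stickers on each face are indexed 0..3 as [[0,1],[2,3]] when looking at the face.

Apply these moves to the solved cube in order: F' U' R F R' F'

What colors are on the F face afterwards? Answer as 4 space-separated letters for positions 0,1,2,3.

After move 1 (F'): F=GGGG U=WWRR R=YRYR D=OOYY L=OWOW
After move 2 (U'): U=WRWR F=OWGG R=GGYR B=YRBB L=BBOW
After move 3 (R): R=YGRG U=WWWG F=OOGY D=OBYY B=RRRB
After move 4 (F): F=GOYO U=WWWB R=WGGG D=RYYY L=BOOB
After move 5 (R'): R=GGWG U=WRWR F=GWYB D=ROYO B=YRYB
After move 6 (F'): F=WBGY U=WRGW R=OGRG D=OBYO L=BROW
Query: F face = WBGY

Answer: W B G Y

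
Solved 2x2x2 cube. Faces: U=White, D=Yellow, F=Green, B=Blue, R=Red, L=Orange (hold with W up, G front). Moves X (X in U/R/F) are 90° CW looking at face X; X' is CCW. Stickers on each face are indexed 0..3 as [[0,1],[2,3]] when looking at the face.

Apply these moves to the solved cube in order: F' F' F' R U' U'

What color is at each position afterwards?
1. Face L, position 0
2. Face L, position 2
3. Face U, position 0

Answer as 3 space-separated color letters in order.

After move 1 (F'): F=GGGG U=WWRR R=YRYR D=OOYY L=OWOW
After move 2 (F'): F=GGGG U=WWYY R=OROR D=WWYY L=OROR
After move 3 (F'): F=GGGG U=WWOO R=WRWR D=RRYY L=OYOY
After move 4 (R): R=WWRR U=WGOG F=GRGY D=RBYB B=OBWB
After move 5 (U'): U=GGWO F=OYGY R=GRRR B=WWWB L=OBOY
After move 6 (U'): U=GOGW F=OBGY R=OYRR B=GRWB L=WWOY
Query 1: L[0] = W
Query 2: L[2] = O
Query 3: U[0] = G

Answer: W O G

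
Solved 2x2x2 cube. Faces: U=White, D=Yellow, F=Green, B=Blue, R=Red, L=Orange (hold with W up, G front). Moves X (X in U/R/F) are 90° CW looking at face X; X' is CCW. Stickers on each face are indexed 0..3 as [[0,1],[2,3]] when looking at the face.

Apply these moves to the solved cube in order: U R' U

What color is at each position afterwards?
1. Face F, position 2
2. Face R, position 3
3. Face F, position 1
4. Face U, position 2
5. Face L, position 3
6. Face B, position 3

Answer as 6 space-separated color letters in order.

Answer: G R R O O B

Derivation:
After move 1 (U): U=WWWW F=RRGG R=BBRR B=OOBB L=GGOO
After move 2 (R'): R=BRBR U=WBWO F=RWGW D=YRYG B=YOYB
After move 3 (U): U=WWOB F=BRGW R=YOBR B=GGYB L=RWOO
Query 1: F[2] = G
Query 2: R[3] = R
Query 3: F[1] = R
Query 4: U[2] = O
Query 5: L[3] = O
Query 6: B[3] = B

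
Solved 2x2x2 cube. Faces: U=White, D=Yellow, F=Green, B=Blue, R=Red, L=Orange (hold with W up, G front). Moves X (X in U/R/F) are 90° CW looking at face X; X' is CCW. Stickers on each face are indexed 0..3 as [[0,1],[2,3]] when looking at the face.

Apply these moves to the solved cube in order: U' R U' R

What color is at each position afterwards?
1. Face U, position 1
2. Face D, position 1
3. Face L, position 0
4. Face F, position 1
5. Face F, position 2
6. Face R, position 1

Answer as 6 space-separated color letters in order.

After move 1 (U'): U=WWWW F=OOGG R=GGRR B=RRBB L=BBOO
After move 2 (R): R=RGRG U=WOWG F=OYGY D=YBYR B=WRWB
After move 3 (U'): U=OGWW F=BBGY R=OYRG B=RGWB L=WROO
After move 4 (R): R=ROGY U=OBWY F=BBGR D=YWYR B=WGGB
Query 1: U[1] = B
Query 2: D[1] = W
Query 3: L[0] = W
Query 4: F[1] = B
Query 5: F[2] = G
Query 6: R[1] = O

Answer: B W W B G O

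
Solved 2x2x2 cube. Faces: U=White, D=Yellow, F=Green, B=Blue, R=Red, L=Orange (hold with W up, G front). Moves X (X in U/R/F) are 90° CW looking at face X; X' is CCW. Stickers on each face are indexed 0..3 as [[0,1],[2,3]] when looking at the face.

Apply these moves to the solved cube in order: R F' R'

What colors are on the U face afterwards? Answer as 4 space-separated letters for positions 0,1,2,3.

Answer: W W R W

Derivation:
After move 1 (R): R=RRRR U=WGWG F=GYGY D=YBYB B=WBWB
After move 2 (F'): F=YYGG U=WGRR R=BRYR D=OOYB L=OGOW
After move 3 (R'): R=RRBY U=WWRW F=YGGR D=OYYG B=BBOB
Query: U face = WWRW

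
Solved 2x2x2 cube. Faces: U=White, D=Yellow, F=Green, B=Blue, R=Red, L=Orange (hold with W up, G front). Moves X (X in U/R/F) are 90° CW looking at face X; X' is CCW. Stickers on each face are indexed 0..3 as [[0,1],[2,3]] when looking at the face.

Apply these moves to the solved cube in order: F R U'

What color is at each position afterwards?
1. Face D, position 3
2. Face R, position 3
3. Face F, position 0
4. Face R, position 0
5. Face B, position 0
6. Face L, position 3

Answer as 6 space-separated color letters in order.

After move 1 (F): F=GGGG U=WWOO R=WRWR D=RRYY L=OYOY
After move 2 (R): R=WWRR U=WGOG F=GRGY D=RBYB B=OBWB
After move 3 (U'): U=GGWO F=OYGY R=GRRR B=WWWB L=OBOY
Query 1: D[3] = B
Query 2: R[3] = R
Query 3: F[0] = O
Query 4: R[0] = G
Query 5: B[0] = W
Query 6: L[3] = Y

Answer: B R O G W Y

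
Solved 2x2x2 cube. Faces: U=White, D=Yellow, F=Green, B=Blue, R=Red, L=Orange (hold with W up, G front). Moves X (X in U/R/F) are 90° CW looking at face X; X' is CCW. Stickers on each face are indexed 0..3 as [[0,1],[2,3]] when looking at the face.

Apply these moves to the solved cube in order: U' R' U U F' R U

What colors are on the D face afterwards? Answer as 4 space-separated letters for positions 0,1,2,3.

After move 1 (U'): U=WWWW F=OOGG R=GGRR B=RRBB L=BBOO
After move 2 (R'): R=GRGR U=WBWR F=OWGW D=YOYG B=YRYB
After move 3 (U): U=WWRB F=GRGW R=YRGR B=BBYB L=OWOO
After move 4 (U): U=RWBW F=YRGW R=BBGR B=OWYB L=GROO
After move 5 (F'): F=RWYG U=RWBG R=OBYR D=ROYG L=GWOB
After move 6 (R): R=YORB U=RWBG F=ROYG D=RYYO B=GWWB
After move 7 (U): U=BRGW F=YOYG R=GWRB B=GWWB L=ROOB
Query: D face = RYYO

Answer: R Y Y O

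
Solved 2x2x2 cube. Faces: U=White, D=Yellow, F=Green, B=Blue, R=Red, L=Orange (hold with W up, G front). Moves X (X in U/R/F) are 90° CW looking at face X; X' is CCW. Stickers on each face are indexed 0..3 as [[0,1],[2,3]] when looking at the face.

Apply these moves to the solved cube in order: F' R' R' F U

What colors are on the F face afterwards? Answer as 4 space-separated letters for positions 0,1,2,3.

Answer: R Y B B

Derivation:
After move 1 (F'): F=GGGG U=WWRR R=YRYR D=OOYY L=OWOW
After move 2 (R'): R=RRYY U=WBRB F=GWGR D=OGYG B=YBOB
After move 3 (R'): R=RYRY U=WORY F=GBGB D=OWYR B=GBGB
After move 4 (F): F=GGBB U=WOWW R=RYYY D=RRYR L=OOOW
After move 5 (U): U=WWWO F=RYBB R=GBYY B=OOGB L=GGOW
Query: F face = RYBB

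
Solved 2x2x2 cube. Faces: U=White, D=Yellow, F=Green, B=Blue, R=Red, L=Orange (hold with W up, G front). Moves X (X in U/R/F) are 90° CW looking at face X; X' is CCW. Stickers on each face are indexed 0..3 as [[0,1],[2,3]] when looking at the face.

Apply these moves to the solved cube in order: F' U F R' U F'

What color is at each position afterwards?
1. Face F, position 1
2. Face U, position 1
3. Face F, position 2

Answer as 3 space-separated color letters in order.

After move 1 (F'): F=GGGG U=WWRR R=YRYR D=OOYY L=OWOW
After move 2 (U): U=RWRW F=YRGG R=BBYR B=OWBB L=GGOW
After move 3 (F): F=GYGR U=RWWG R=RBWR D=YBYY L=GOOO
After move 4 (R'): R=BRRW U=RBWO F=GWGG D=YYYR B=YWBB
After move 5 (U): U=WROB F=BRGG R=YWRW B=GOBB L=GWOO
After move 6 (F'): F=RGBG U=WRYR R=YWYW D=WOYR L=GBOO
Query 1: F[1] = G
Query 2: U[1] = R
Query 3: F[2] = B

Answer: G R B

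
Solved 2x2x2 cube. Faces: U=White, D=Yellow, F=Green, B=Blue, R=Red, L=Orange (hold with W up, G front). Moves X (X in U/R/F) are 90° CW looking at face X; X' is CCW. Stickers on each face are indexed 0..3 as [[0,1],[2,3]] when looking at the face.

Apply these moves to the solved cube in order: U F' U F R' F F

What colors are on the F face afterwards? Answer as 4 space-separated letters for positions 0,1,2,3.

After move 1 (U): U=WWWW F=RRGG R=BBRR B=OOBB L=GGOO
After move 2 (F'): F=RGRG U=WWBR R=YBYR D=GOYY L=GWOW
After move 3 (U): U=BWRW F=YBRG R=OOYR B=GWBB L=RGOW
After move 4 (F): F=RYGB U=BWWG R=ROWR D=YOYY L=RGOO
After move 5 (R'): R=ORRW U=BBWG F=RWGG D=YYYB B=YWOB
After move 6 (F): F=GRGW U=BBOG R=WRGW D=ROYB L=RYOY
After move 7 (F): F=GGWR U=BBYY R=ORGW D=GWYB L=RROO
Query: F face = GGWR

Answer: G G W R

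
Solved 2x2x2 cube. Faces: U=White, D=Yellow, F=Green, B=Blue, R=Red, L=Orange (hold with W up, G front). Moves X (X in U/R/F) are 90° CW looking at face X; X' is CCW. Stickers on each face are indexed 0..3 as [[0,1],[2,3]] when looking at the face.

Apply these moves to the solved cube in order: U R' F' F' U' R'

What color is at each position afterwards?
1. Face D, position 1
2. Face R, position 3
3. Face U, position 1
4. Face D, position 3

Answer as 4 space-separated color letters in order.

After move 1 (U): U=WWWW F=RRGG R=BBRR B=OOBB L=GGOO
After move 2 (R'): R=BRBR U=WBWO F=RWGW D=YRYG B=YOYB
After move 3 (F'): F=WWRG U=WBBB R=RRYR D=GOYG L=GOOW
After move 4 (F'): F=WGWR U=WBRY R=ORGR D=OWYG L=GBOB
After move 5 (U'): U=BYWR F=GBWR R=WGGR B=ORYB L=YOOB
After move 6 (R'): R=GRWG U=BYWO F=GYWR D=OBYR B=GRWB
Query 1: D[1] = B
Query 2: R[3] = G
Query 3: U[1] = Y
Query 4: D[3] = R

Answer: B G Y R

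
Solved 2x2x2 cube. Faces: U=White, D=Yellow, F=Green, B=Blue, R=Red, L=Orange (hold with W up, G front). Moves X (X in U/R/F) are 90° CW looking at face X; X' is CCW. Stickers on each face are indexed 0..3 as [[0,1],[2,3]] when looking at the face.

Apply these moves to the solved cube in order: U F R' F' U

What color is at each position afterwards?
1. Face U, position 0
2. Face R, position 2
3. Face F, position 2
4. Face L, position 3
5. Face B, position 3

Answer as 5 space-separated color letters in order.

Answer: B R G O B

Derivation:
After move 1 (U): U=WWWW F=RRGG R=BBRR B=OOBB L=GGOO
After move 2 (F): F=GRGR U=WWOG R=WBWR D=RBYY L=GYOY
After move 3 (R'): R=BRWW U=WBOO F=GWGG D=RRYR B=YOBB
After move 4 (F'): F=WGGG U=WBBW R=RRRW D=YYYR L=GOOO
After move 5 (U): U=BWWB F=RRGG R=YORW B=GOBB L=WGOO
Query 1: U[0] = B
Query 2: R[2] = R
Query 3: F[2] = G
Query 4: L[3] = O
Query 5: B[3] = B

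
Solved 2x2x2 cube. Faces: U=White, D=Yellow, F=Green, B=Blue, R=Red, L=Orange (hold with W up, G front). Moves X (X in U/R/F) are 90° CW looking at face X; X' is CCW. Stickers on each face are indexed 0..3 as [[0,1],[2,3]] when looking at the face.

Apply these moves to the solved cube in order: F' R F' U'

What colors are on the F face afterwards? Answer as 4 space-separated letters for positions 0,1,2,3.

After move 1 (F'): F=GGGG U=WWRR R=YRYR D=OOYY L=OWOW
After move 2 (R): R=YYRR U=WGRG F=GOGY D=OBYB B=RBWB
After move 3 (F'): F=OYGG U=WGYR R=BYOR D=WWYB L=OGOR
After move 4 (U'): U=GRWY F=OGGG R=OYOR B=BYWB L=RBOR
Query: F face = OGGG

Answer: O G G G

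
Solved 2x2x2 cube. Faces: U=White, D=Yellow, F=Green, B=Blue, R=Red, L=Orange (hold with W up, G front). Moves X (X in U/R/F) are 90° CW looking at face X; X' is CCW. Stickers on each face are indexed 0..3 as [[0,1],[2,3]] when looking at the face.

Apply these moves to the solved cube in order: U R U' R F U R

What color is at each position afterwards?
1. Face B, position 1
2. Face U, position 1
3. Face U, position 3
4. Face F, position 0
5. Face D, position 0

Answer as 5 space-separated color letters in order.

After move 1 (U): U=WWWW F=RRGG R=BBRR B=OOBB L=GGOO
After move 2 (R): R=RBRB U=WRWG F=RYGY D=YBYO B=WOWB
After move 3 (U'): U=RGWW F=GGGY R=RYRB B=RBWB L=WOOO
After move 4 (R): R=RRBY U=RGWY F=GBGO D=YWYR B=WBGB
After move 5 (F): F=GGOB U=RGOO R=WRYY D=BRYR L=WYOW
After move 6 (U): U=OROG F=WROB R=WBYY B=WYGB L=GGOW
After move 7 (R): R=YWYB U=OROB F=WROR D=BGYW B=GYRB
Query 1: B[1] = Y
Query 2: U[1] = R
Query 3: U[3] = B
Query 4: F[0] = W
Query 5: D[0] = B

Answer: Y R B W B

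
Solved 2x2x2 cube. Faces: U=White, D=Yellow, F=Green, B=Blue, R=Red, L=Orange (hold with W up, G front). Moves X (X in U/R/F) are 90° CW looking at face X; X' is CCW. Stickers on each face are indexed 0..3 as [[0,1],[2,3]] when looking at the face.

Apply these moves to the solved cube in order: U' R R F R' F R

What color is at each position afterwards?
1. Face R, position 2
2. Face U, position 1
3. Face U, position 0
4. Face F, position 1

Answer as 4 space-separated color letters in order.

Answer: Y G W R

Derivation:
After move 1 (U'): U=WWWW F=OOGG R=GGRR B=RRBB L=BBOO
After move 2 (R): R=RGRG U=WOWG F=OYGY D=YBYR B=WRWB
After move 3 (R): R=RRGG U=WYWY F=OBGR D=YWYW B=GROB
After move 4 (F): F=GORB U=WYOB R=WRYG D=GRYW L=BYOW
After move 5 (R'): R=RGWY U=WOOG F=GYRB D=GOYB B=WRRB
After move 6 (F): F=RGBY U=WOWY R=OGGY D=WRYB L=BGOO
After move 7 (R): R=GOYG U=WGWY F=RRBB D=WRYW B=YROB
Query 1: R[2] = Y
Query 2: U[1] = G
Query 3: U[0] = W
Query 4: F[1] = R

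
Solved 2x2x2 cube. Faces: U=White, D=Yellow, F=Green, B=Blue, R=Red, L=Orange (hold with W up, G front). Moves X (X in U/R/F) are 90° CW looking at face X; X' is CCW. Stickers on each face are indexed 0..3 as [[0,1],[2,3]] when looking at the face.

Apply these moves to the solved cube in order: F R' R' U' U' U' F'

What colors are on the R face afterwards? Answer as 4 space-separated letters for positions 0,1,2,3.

After move 1 (F): F=GGGG U=WWOO R=WRWR D=RRYY L=OYOY
After move 2 (R'): R=RRWW U=WBOB F=GWGO D=RGYG B=YBRB
After move 3 (R'): R=RWRW U=WROY F=GBGB D=RWYO B=GBGB
After move 4 (U'): U=RYWO F=OYGB R=GBRW B=RWGB L=GBOY
After move 5 (U'): U=YORW F=GBGB R=OYRW B=GBGB L=RWOY
After move 6 (U'): U=OWYR F=RWGB R=GBRW B=OYGB L=GBOY
After move 7 (F'): F=WBRG U=OWGR R=WBRW D=BYYO L=GROY
Query: R face = WBRW

Answer: W B R W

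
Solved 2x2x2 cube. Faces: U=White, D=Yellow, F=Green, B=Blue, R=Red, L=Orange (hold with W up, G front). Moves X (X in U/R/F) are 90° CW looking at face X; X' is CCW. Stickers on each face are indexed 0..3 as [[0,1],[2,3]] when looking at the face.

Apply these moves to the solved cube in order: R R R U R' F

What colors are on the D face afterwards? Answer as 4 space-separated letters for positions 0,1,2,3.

Answer: Y B Y W

Derivation:
After move 1 (R): R=RRRR U=WGWG F=GYGY D=YBYB B=WBWB
After move 2 (R): R=RRRR U=WYWY F=GBGB D=YWYW B=GBGB
After move 3 (R): R=RRRR U=WBWB F=GWGW D=YGYG B=YBYB
After move 4 (U): U=WWBB F=RRGW R=YBRR B=OOYB L=GWOO
After move 5 (R'): R=BRYR U=WYBO F=RWGB D=YRYW B=GOGB
After move 6 (F): F=GRBW U=WYOW R=BROR D=YBYW L=GYOR
Query: D face = YBYW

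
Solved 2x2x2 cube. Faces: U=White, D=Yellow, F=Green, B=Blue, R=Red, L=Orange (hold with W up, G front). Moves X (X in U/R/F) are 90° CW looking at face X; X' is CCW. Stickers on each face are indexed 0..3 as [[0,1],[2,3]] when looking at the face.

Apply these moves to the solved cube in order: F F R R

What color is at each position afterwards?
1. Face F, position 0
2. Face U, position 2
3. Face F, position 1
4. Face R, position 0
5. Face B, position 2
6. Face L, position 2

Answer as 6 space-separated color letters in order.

Answer: G Y B R G O

Derivation:
After move 1 (F): F=GGGG U=WWOO R=WRWR D=RRYY L=OYOY
After move 2 (F): F=GGGG U=WWYY R=OROR D=WWYY L=OROR
After move 3 (R): R=OORR U=WGYG F=GWGY D=WBYB B=YBWB
After move 4 (R): R=RORO U=WWYY F=GBGB D=WWYY B=GBGB
Query 1: F[0] = G
Query 2: U[2] = Y
Query 3: F[1] = B
Query 4: R[0] = R
Query 5: B[2] = G
Query 6: L[2] = O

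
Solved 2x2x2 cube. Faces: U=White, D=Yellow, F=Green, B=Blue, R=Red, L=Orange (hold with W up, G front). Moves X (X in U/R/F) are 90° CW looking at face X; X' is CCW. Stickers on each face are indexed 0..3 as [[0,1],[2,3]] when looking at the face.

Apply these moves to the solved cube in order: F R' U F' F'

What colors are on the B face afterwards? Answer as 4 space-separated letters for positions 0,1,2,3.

Answer: O Y R B

Derivation:
After move 1 (F): F=GGGG U=WWOO R=WRWR D=RRYY L=OYOY
After move 2 (R'): R=RRWW U=WBOB F=GWGO D=RGYG B=YBRB
After move 3 (U): U=OWBB F=RRGO R=YBWW B=OYRB L=GWOY
After move 4 (F'): F=RORG U=OWYW R=GBRW D=WYYG L=GBOB
After move 5 (F'): F=OGRR U=OWGR R=YBWW D=BBYG L=GWOY
Query: B face = OYRB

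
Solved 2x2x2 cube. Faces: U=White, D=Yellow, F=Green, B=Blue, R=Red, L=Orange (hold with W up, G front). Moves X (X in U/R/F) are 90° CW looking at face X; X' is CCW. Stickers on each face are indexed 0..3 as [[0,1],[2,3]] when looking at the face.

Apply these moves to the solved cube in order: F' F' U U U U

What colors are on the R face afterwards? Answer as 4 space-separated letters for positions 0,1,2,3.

Answer: O R O R

Derivation:
After move 1 (F'): F=GGGG U=WWRR R=YRYR D=OOYY L=OWOW
After move 2 (F'): F=GGGG U=WWYY R=OROR D=WWYY L=OROR
After move 3 (U): U=YWYW F=ORGG R=BBOR B=ORBB L=GGOR
After move 4 (U): U=YYWW F=BBGG R=OROR B=GGBB L=OROR
After move 5 (U): U=WYWY F=ORGG R=GGOR B=ORBB L=BBOR
After move 6 (U): U=WWYY F=GGGG R=OROR B=BBBB L=OROR
Query: R face = OROR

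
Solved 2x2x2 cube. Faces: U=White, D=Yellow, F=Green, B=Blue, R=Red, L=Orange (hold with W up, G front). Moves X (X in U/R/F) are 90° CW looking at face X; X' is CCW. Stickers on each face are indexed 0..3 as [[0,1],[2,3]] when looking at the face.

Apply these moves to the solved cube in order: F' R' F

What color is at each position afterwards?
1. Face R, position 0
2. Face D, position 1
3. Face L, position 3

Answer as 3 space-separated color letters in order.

Answer: R R G

Derivation:
After move 1 (F'): F=GGGG U=WWRR R=YRYR D=OOYY L=OWOW
After move 2 (R'): R=RRYY U=WBRB F=GWGR D=OGYG B=YBOB
After move 3 (F): F=GGRW U=WBWW R=RRBY D=YRYG L=OOOG
Query 1: R[0] = R
Query 2: D[1] = R
Query 3: L[3] = G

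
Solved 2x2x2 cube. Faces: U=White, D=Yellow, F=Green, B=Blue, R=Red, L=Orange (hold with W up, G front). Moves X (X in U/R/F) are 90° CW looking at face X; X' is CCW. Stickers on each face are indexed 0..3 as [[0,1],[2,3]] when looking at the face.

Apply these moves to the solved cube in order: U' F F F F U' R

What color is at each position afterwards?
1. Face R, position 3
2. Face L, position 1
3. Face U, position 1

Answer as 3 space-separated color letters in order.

After move 1 (U'): U=WWWW F=OOGG R=GGRR B=RRBB L=BBOO
After move 2 (F): F=GOGO U=WWOB R=WGWR D=RGYY L=BYOY
After move 3 (F): F=GGOO U=WWYY R=OGBR D=WWYY L=BROG
After move 4 (F): F=OGOG U=WWGR R=YGYR D=BOYY L=BWOW
After move 5 (F): F=OOGG U=WWWW R=GGRR D=YYYY L=BBOO
After move 6 (U'): U=WWWW F=BBGG R=OORR B=GGBB L=RROO
After move 7 (R): R=RORO U=WBWG F=BYGY D=YBYG B=WGWB
Query 1: R[3] = O
Query 2: L[1] = R
Query 3: U[1] = B

Answer: O R B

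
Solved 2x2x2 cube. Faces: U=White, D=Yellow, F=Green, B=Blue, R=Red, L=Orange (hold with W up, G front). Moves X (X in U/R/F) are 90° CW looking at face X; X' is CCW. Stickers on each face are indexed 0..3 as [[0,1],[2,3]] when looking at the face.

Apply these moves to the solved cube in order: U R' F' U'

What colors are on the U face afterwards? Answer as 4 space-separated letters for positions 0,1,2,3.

After move 1 (U): U=WWWW F=RRGG R=BBRR B=OOBB L=GGOO
After move 2 (R'): R=BRBR U=WBWO F=RWGW D=YRYG B=YOYB
After move 3 (F'): F=WWRG U=WBBB R=RRYR D=GOYG L=GOOW
After move 4 (U'): U=BBWB F=GORG R=WWYR B=RRYB L=YOOW
Query: U face = BBWB

Answer: B B W B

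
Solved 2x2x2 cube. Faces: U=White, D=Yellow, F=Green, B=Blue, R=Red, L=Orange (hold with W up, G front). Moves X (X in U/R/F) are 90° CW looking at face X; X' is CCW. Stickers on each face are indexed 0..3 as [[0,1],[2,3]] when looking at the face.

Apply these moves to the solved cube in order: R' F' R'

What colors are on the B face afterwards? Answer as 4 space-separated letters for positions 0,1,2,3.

After move 1 (R'): R=RRRR U=WBWB F=GWGW D=YGYG B=YBYB
After move 2 (F'): F=WWGG U=WBRR R=GRYR D=OOYG L=OBOW
After move 3 (R'): R=RRGY U=WYRY F=WBGR D=OWYG B=GBOB
Query: B face = GBOB

Answer: G B O B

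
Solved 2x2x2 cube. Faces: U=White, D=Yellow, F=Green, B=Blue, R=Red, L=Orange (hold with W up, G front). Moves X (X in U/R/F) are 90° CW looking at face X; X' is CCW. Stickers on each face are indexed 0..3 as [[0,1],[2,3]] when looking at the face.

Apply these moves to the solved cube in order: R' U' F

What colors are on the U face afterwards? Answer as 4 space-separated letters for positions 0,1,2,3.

Answer: B B O B

Derivation:
After move 1 (R'): R=RRRR U=WBWB F=GWGW D=YGYG B=YBYB
After move 2 (U'): U=BBWW F=OOGW R=GWRR B=RRYB L=YBOO
After move 3 (F): F=GOWO U=BBOB R=WWWR D=RGYG L=YYOG
Query: U face = BBOB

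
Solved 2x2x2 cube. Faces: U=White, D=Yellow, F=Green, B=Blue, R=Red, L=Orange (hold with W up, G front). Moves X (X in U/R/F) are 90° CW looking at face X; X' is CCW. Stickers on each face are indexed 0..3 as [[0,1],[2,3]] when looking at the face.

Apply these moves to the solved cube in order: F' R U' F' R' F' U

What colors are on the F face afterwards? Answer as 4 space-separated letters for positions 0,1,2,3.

Answer: Y R W O

Derivation:
After move 1 (F'): F=GGGG U=WWRR R=YRYR D=OOYY L=OWOW
After move 2 (R): R=YYRR U=WGRG F=GOGY D=OBYB B=RBWB
After move 3 (U'): U=GGWR F=OWGY R=GORR B=YYWB L=RBOW
After move 4 (F'): F=WYOG U=GGGR R=BOOR D=BWYB L=RROW
After move 5 (R'): R=ORBO U=GWGY F=WGOR D=BYYG B=BYWB
After move 6 (F'): F=GRWO U=GWOB R=YRBO D=RWYG L=RYOG
After move 7 (U): U=OGBW F=YRWO R=BYBO B=RYWB L=GROG
Query: F face = YRWO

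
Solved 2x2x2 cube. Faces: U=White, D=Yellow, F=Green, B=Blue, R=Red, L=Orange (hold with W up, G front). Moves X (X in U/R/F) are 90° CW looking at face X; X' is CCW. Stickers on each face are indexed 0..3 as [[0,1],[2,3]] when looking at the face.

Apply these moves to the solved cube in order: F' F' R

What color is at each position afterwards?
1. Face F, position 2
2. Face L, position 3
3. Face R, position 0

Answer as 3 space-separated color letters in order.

Answer: G R O

Derivation:
After move 1 (F'): F=GGGG U=WWRR R=YRYR D=OOYY L=OWOW
After move 2 (F'): F=GGGG U=WWYY R=OROR D=WWYY L=OROR
After move 3 (R): R=OORR U=WGYG F=GWGY D=WBYB B=YBWB
Query 1: F[2] = G
Query 2: L[3] = R
Query 3: R[0] = O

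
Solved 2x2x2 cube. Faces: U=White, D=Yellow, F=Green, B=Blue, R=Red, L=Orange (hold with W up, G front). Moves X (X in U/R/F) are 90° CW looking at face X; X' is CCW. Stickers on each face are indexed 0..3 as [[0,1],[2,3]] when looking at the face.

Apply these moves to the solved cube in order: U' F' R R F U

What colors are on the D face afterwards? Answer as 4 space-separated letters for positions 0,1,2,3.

After move 1 (U'): U=WWWW F=OOGG R=GGRR B=RRBB L=BBOO
After move 2 (F'): F=OGOG U=WWGR R=YGYR D=BOYY L=BWOW
After move 3 (R): R=YYRG U=WGGG F=OOOY D=BBYR B=RRWB
After move 4 (R): R=RYGY U=WOGY F=OBOR D=BWYR B=GRGB
After move 5 (F): F=OORB U=WOWW R=GYYY D=GRYR L=BBOW
After move 6 (U): U=WWWO F=GYRB R=GRYY B=BBGB L=OOOW
Query: D face = GRYR

Answer: G R Y R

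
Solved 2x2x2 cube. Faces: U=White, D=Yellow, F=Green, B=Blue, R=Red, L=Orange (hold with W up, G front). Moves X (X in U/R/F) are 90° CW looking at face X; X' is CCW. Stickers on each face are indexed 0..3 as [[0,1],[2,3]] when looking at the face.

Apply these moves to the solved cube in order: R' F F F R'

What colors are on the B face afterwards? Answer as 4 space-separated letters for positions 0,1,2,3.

Answer: G B O B

Derivation:
After move 1 (R'): R=RRRR U=WBWB F=GWGW D=YGYG B=YBYB
After move 2 (F): F=GGWW U=WBOO R=WRBR D=RRYG L=OYOG
After move 3 (F): F=WGWG U=WBGY R=OROR D=BWYG L=OROR
After move 4 (F): F=WWGG U=WBRR R=GRYR D=OOYG L=OBOW
After move 5 (R'): R=RRGY U=WYRY F=WBGR D=OWYG B=GBOB
Query: B face = GBOB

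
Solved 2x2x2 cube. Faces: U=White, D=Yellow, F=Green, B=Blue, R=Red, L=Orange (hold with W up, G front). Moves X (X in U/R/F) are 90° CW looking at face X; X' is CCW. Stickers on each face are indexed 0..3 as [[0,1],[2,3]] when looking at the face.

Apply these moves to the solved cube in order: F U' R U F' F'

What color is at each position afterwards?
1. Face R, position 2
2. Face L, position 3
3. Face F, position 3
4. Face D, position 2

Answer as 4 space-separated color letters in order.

Answer: R O W Y

Derivation:
After move 1 (F): F=GGGG U=WWOO R=WRWR D=RRYY L=OYOY
After move 2 (U'): U=WOWO F=OYGG R=GGWR B=WRBB L=BBOY
After move 3 (R): R=WGRG U=WYWG F=ORGY D=RBYW B=OROB
After move 4 (U): U=WWGY F=WGGY R=ORRG B=BBOB L=OROY
After move 5 (F'): F=GYWG U=WWOR R=BRRG D=RYYW L=OYOG
After move 6 (F'): F=YGGW U=WWBR R=YRRG D=YGYW L=OROO
Query 1: R[2] = R
Query 2: L[3] = O
Query 3: F[3] = W
Query 4: D[2] = Y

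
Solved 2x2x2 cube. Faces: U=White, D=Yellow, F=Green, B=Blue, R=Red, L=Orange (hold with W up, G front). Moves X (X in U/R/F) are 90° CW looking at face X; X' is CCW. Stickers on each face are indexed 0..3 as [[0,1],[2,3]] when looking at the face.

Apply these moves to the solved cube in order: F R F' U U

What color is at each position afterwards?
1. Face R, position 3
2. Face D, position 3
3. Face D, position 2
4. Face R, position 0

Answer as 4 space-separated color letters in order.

Answer: R B Y O

Derivation:
After move 1 (F): F=GGGG U=WWOO R=WRWR D=RRYY L=OYOY
After move 2 (R): R=WWRR U=WGOG F=GRGY D=RBYB B=OBWB
After move 3 (F'): F=RYGG U=WGWR R=BWRR D=YYYB L=OGOO
After move 4 (U): U=WWRG F=BWGG R=OBRR B=OGWB L=RYOO
After move 5 (U): U=RWGW F=OBGG R=OGRR B=RYWB L=BWOO
Query 1: R[3] = R
Query 2: D[3] = B
Query 3: D[2] = Y
Query 4: R[0] = O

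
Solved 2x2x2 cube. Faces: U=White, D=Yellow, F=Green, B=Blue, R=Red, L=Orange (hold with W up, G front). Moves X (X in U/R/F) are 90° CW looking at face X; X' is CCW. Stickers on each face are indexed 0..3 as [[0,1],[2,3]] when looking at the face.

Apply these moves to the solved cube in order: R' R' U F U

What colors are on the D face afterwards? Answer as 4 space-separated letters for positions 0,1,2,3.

Answer: R G Y W

Derivation:
After move 1 (R'): R=RRRR U=WBWB F=GWGW D=YGYG B=YBYB
After move 2 (R'): R=RRRR U=WYWY F=GBGB D=YWYW B=GBGB
After move 3 (U): U=WWYY F=RRGB R=GBRR B=OOGB L=GBOO
After move 4 (F): F=GRBR U=WWOB R=YBYR D=RGYW L=GYOW
After move 5 (U): U=OWBW F=YBBR R=OOYR B=GYGB L=GROW
Query: D face = RGYW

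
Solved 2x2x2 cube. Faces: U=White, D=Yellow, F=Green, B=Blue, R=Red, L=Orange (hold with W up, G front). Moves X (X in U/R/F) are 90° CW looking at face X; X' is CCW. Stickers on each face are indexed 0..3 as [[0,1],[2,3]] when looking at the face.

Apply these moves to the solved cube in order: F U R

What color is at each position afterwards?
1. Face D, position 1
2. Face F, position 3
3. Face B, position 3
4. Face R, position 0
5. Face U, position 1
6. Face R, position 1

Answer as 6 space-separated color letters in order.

After move 1 (F): F=GGGG U=WWOO R=WRWR D=RRYY L=OYOY
After move 2 (U): U=OWOW F=WRGG R=BBWR B=OYBB L=GGOY
After move 3 (R): R=WBRB U=OROG F=WRGY D=RBYO B=WYWB
Query 1: D[1] = B
Query 2: F[3] = Y
Query 3: B[3] = B
Query 4: R[0] = W
Query 5: U[1] = R
Query 6: R[1] = B

Answer: B Y B W R B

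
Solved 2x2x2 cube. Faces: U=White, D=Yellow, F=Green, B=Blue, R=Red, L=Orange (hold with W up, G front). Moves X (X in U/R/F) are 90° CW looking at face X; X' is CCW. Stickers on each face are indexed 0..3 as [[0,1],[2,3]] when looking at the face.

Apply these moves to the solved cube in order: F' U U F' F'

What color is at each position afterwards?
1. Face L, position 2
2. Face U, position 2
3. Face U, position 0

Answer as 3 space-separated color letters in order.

After move 1 (F'): F=GGGG U=WWRR R=YRYR D=OOYY L=OWOW
After move 2 (U): U=RWRW F=YRGG R=BBYR B=OWBB L=GGOW
After move 3 (U): U=RRWW F=BBGG R=OWYR B=GGBB L=YROW
After move 4 (F'): F=BGBG U=RROY R=OWOR D=RWYY L=YWOW
After move 5 (F'): F=GGBB U=RROO R=WWRR D=WWYY L=YYOO
Query 1: L[2] = O
Query 2: U[2] = O
Query 3: U[0] = R

Answer: O O R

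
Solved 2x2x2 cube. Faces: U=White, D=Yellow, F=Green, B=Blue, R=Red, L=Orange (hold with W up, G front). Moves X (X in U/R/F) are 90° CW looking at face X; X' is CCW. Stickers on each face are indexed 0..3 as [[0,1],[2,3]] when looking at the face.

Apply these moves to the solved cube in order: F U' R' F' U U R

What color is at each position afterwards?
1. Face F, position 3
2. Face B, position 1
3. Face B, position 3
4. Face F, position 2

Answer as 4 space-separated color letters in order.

After move 1 (F): F=GGGG U=WWOO R=WRWR D=RRYY L=OYOY
After move 2 (U'): U=WOWO F=OYGG R=GGWR B=WRBB L=BBOY
After move 3 (R'): R=GRGW U=WBWW F=OOGO D=RYYG B=YRRB
After move 4 (F'): F=OOOG U=WBGG R=YRRW D=BYYG L=BWOW
After move 5 (U): U=GWGB F=YROG R=YRRW B=BWRB L=OOOW
After move 6 (U): U=GGBW F=YROG R=BWRW B=OORB L=YROW
After move 7 (R): R=RBWW U=GRBG F=YYOG D=BRYO B=WOGB
Query 1: F[3] = G
Query 2: B[1] = O
Query 3: B[3] = B
Query 4: F[2] = O

Answer: G O B O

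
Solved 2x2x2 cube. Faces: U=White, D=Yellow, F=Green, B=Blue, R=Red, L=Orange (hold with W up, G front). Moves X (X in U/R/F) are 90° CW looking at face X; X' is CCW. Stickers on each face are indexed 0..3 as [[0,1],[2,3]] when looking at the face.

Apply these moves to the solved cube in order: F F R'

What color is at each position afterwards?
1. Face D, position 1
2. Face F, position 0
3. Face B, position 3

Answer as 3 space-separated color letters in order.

After move 1 (F): F=GGGG U=WWOO R=WRWR D=RRYY L=OYOY
After move 2 (F): F=GGGG U=WWYY R=OROR D=WWYY L=OROR
After move 3 (R'): R=RROO U=WBYB F=GWGY D=WGYG B=YBWB
Query 1: D[1] = G
Query 2: F[0] = G
Query 3: B[3] = B

Answer: G G B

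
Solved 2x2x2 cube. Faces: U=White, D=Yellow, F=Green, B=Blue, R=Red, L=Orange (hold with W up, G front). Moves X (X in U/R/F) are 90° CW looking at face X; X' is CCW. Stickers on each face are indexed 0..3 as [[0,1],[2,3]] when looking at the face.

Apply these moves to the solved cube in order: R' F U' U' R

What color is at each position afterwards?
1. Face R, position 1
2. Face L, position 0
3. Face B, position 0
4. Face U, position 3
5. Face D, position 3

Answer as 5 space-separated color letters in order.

After move 1 (R'): R=RRRR U=WBWB F=GWGW D=YGYG B=YBYB
After move 2 (F): F=GGWW U=WBOO R=WRBR D=RRYG L=OYOG
After move 3 (U'): U=BOWO F=OYWW R=GGBR B=WRYB L=YBOG
After move 4 (U'): U=OOBW F=YBWW R=OYBR B=GGYB L=WROG
After move 5 (R): R=BORY U=OBBW F=YRWG D=RYYG B=WGOB
Query 1: R[1] = O
Query 2: L[0] = W
Query 3: B[0] = W
Query 4: U[3] = W
Query 5: D[3] = G

Answer: O W W W G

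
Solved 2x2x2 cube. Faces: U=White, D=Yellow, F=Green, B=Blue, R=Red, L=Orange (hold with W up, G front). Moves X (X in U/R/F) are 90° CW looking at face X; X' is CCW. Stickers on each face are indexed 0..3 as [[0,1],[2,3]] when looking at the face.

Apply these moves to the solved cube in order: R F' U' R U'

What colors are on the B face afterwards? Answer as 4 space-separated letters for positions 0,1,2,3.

Answer: Y Y R B

Derivation:
After move 1 (R): R=RRRR U=WGWG F=GYGY D=YBYB B=WBWB
After move 2 (F'): F=YYGG U=WGRR R=BRYR D=OOYB L=OGOW
After move 3 (U'): U=GRWR F=OGGG R=YYYR B=BRWB L=WBOW
After move 4 (R): R=YYRY U=GGWG F=OOGB D=OWYB B=RRRB
After move 5 (U'): U=GGGW F=WBGB R=OORY B=YYRB L=RROW
Query: B face = YYRB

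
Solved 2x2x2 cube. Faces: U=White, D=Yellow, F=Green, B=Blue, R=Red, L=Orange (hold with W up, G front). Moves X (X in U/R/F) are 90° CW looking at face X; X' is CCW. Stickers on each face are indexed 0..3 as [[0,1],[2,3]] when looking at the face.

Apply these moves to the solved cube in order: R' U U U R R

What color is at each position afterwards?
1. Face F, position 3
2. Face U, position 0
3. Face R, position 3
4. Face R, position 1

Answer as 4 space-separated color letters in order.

After move 1 (R'): R=RRRR U=WBWB F=GWGW D=YGYG B=YBYB
After move 2 (U): U=WWBB F=RRGW R=YBRR B=OOYB L=GWOO
After move 3 (U): U=BWBW F=YBGW R=OORR B=GWYB L=RROO
After move 4 (U): U=BBWW F=OOGW R=GWRR B=RRYB L=YBOO
After move 5 (R): R=RGRW U=BOWW F=OGGG D=YYYR B=WRBB
After move 6 (R): R=RRWG U=BGWG F=OYGR D=YBYW B=WROB
Query 1: F[3] = R
Query 2: U[0] = B
Query 3: R[3] = G
Query 4: R[1] = R

Answer: R B G R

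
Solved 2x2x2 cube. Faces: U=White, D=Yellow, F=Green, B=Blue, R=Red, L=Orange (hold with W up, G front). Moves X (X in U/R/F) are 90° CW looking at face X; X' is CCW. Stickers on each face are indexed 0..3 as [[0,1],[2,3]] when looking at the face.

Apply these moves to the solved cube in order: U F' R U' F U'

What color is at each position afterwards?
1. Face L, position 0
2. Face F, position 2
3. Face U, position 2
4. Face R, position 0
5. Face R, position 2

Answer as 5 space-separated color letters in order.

After move 1 (U): U=WWWW F=RRGG R=BBRR B=OOBB L=GGOO
After move 2 (F'): F=RGRG U=WWBR R=YBYR D=GOYY L=GWOW
After move 3 (R): R=YYRB U=WGBG F=RORY D=GBYO B=ROWB
After move 4 (U'): U=GGWB F=GWRY R=RORB B=YYWB L=ROOW
After move 5 (F): F=RGYW U=GGWO R=WOBB D=RRYO L=RGOB
After move 6 (U'): U=GOGW F=RGYW R=RGBB B=WOWB L=YYOB
Query 1: L[0] = Y
Query 2: F[2] = Y
Query 3: U[2] = G
Query 4: R[0] = R
Query 5: R[2] = B

Answer: Y Y G R B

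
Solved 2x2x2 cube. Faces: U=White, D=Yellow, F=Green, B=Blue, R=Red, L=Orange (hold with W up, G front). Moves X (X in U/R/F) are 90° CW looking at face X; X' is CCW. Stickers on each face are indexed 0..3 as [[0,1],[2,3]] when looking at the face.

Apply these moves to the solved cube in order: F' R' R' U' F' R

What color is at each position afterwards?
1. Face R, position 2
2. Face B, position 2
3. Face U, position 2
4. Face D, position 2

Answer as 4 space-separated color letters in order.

Answer: Y Y G Y

Derivation:
After move 1 (F'): F=GGGG U=WWRR R=YRYR D=OOYY L=OWOW
After move 2 (R'): R=RRYY U=WBRB F=GWGR D=OGYG B=YBOB
After move 3 (R'): R=RYRY U=WORY F=GBGB D=OWYR B=GBGB
After move 4 (U'): U=OYWR F=OWGB R=GBRY B=RYGB L=GBOW
After move 5 (F'): F=WBOG U=OYGR R=WBOY D=BWYR L=GROW
After move 6 (R): R=OWYB U=OBGG F=WWOR D=BGYR B=RYYB
Query 1: R[2] = Y
Query 2: B[2] = Y
Query 3: U[2] = G
Query 4: D[2] = Y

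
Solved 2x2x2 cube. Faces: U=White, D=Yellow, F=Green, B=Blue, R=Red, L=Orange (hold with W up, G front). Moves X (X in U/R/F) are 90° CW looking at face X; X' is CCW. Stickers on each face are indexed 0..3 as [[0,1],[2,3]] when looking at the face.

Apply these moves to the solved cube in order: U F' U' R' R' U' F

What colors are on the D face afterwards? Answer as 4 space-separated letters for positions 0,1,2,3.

After move 1 (U): U=WWWW F=RRGG R=BBRR B=OOBB L=GGOO
After move 2 (F'): F=RGRG U=WWBR R=YBYR D=GOYY L=GWOW
After move 3 (U'): U=WRWB F=GWRG R=RGYR B=YBBB L=OOOW
After move 4 (R'): R=GRRY U=WBWY F=GRRB D=GWYG B=YBOB
After move 5 (R'): R=RYGR U=WOWY F=GBRY D=GRYB B=GBWB
After move 6 (U'): U=OYWW F=OORY R=GBGR B=RYWB L=GBOW
After move 7 (F): F=ROYO U=OYWB R=WBWR D=GGYB L=GGOR
Query: D face = GGYB

Answer: G G Y B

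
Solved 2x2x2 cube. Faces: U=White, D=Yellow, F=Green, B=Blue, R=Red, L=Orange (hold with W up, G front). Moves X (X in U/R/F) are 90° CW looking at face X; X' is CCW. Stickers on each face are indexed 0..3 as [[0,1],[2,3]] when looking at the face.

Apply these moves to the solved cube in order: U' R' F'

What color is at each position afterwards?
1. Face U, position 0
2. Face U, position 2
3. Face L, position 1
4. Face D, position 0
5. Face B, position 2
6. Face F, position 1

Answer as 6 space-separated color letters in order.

After move 1 (U'): U=WWWW F=OOGG R=GGRR B=RRBB L=BBOO
After move 2 (R'): R=GRGR U=WBWR F=OWGW D=YOYG B=YRYB
After move 3 (F'): F=WWOG U=WBGG R=ORYR D=BOYG L=BROW
Query 1: U[0] = W
Query 2: U[2] = G
Query 3: L[1] = R
Query 4: D[0] = B
Query 5: B[2] = Y
Query 6: F[1] = W

Answer: W G R B Y W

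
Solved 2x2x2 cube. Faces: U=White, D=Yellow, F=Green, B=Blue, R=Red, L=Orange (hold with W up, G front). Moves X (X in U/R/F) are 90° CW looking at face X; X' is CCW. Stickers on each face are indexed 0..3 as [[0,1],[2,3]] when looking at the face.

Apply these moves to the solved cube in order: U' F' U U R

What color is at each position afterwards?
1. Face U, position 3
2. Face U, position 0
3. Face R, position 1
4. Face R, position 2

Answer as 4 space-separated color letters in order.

After move 1 (U'): U=WWWW F=OOGG R=GGRR B=RRBB L=BBOO
After move 2 (F'): F=OGOG U=WWGR R=YGYR D=BOYY L=BWOW
After move 3 (U): U=GWRW F=YGOG R=RRYR B=BWBB L=OGOW
After move 4 (U): U=RGWW F=RROG R=BWYR B=OGBB L=YGOW
After move 5 (R): R=YBRW U=RRWG F=ROOY D=BBYO B=WGGB
Query 1: U[3] = G
Query 2: U[0] = R
Query 3: R[1] = B
Query 4: R[2] = R

Answer: G R B R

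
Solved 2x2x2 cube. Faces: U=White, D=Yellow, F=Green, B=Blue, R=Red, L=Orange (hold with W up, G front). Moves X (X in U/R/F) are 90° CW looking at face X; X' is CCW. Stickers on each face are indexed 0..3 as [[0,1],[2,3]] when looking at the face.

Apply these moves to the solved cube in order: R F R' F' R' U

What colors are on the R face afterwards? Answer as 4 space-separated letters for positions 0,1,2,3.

After move 1 (R): R=RRRR U=WGWG F=GYGY D=YBYB B=WBWB
After move 2 (F): F=GGYY U=WGOO R=WRGR D=RRYB L=OYOB
After move 3 (R'): R=RRWG U=WWOW F=GGYO D=RGYY B=BBRB
After move 4 (F'): F=GOGY U=WWRW R=GRRG D=YBYY L=OWOO
After move 5 (R'): R=RGGR U=WRRB F=GWGW D=YOYY B=YBBB
After move 6 (U): U=RWBR F=RGGW R=YBGR B=OWBB L=GWOO
Query: R face = YBGR

Answer: Y B G R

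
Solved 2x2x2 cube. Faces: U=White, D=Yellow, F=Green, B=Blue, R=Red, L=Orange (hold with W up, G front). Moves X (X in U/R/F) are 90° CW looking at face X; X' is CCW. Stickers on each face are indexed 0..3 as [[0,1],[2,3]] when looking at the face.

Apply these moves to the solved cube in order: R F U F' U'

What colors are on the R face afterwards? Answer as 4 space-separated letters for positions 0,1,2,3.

After move 1 (R): R=RRRR U=WGWG F=GYGY D=YBYB B=WBWB
After move 2 (F): F=GGYY U=WGOO R=WRGR D=RRYB L=OYOB
After move 3 (U): U=OWOG F=WRYY R=WBGR B=OYWB L=GGOB
After move 4 (F'): F=RYWY U=OWWG R=RBRR D=GBYB L=GGOO
After move 5 (U'): U=WGOW F=GGWY R=RYRR B=RBWB L=OYOO
Query: R face = RYRR

Answer: R Y R R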